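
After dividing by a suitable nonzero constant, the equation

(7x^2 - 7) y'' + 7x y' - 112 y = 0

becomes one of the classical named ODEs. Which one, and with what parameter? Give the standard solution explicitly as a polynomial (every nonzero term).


All three coefficients share the factor -7; dividing through by -7 gives  (1 - x^2) y'' - x y' + 16 y = 0.
This matches the Chebyshev equation (1 - x^2) y'' - x y' + n^2 y = 0 (note the -x y' term, not -2x y') with n^2 = 16, so n = 4; the polynomial solution is T_4(x).
With y = sum_k a_k x^k, matching x^k gives (k+2)(k+1) a_{k+2} = (k^2 - n^2) a_k = (k - 4)(k + 4) a_k. The right side vanishes at k = 4, so the series with the parity of 4 terminates at degree 4.
Standard normalization: leading coefficient of T_n is 2^(n-1), so a_4 = 2^3 = 8. Work downward with a_k = (k+1)(k+2) a_{k+2} / ((k - 4)(k + 4)):
  a_2 = (3)(4)(8) / ((2 - 4)(2 + 4)) = 96/(-12) = -8
  a_0 = (1)(2)(-8) / ((0 - 4)(0 + 4)) = -16/(-16) = 1
Hence T_4(x) = 8 x^4 - 8 x^2 + 1.

T_4(x); series = 8 x^4 - 8 x^2 + 1


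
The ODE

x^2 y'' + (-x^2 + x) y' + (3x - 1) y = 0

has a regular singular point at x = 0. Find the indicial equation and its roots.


Divide by x^2 to reach normal form y'' + P_1(x) y' + P_2(x) y = 0 with P_1(x) = -1 + 1/x and P_2(x) = 3/x - 1/x^2.
x = 0 is a singular point because the y'-coefficient -1 + 1/x has a pole at x = 0 and the y-coefficient 3/x - 1/x^2 has a pole at x = 0.
It is a regular singular point because x P_1(x) = p(x) = 1 - x and x^2 P_2(x) = q(x) = 3x - 1 are polynomials, hence analytic at x = 0.
p(0) = 1,  q(0) = -1.
Indicial equation: r(r-1) + p(0) r + q(0) = 0, i.e. r^2 + (p(0) - 1) r + q(0) = 0, i.e. r^2 - 1 = 0.
Discriminant: (0)^2 - 4(-1) = 4, so r = (0 ± 2)/2.
Solving: r_1 = 1, r_2 = -1.

indicial: r^2 - 1 = 0; roots r_1 = 1, r_2 = -1


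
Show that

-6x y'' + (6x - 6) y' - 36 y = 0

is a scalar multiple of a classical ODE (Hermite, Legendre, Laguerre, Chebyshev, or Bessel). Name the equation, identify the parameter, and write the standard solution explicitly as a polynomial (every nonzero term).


All three coefficients share the factor -6; dividing through by -6 gives  x y'' + (1 - x) y' + 6 y = 0.
This matches the Laguerre equation x y'' + (1 - x) y' + n y = 0 with n = 6; the polynomial solution is L_6(x).
With y = sum_k a_k x^k, matching x^k gives (k+1)k a_{k+1} + (k+1) a_{k+1} - k a_k + n a_k = 0, i.e. (k+1)^2 a_{k+1} = (k - n) a_k = (k - 6) a_k. The right side vanishes at k = 6, so the series terminates at degree 6.
Standard normalization L_n(0) = 1 gives a_0 = 1. Work upward with a_{k+1} = (k - 6) a_k / (k+1)^2:
  a_1 = (0 - 6)(1) / 1^2 = -6/1 = -6
  a_2 = (1 - 6)(-6) / 2^2 = 30/4 = 15/2
  a_3 = (2 - 6)(15/2) / 3^2 = -30/9 = -10/3
  a_4 = (3 - 6)(-10/3) / 4^2 = 10/16 = 5/8
  a_5 = (4 - 6)(5/8) / 5^2 = (-5/4)/25 = -1/20
  a_6 = (5 - 6)(-1/20) / 6^2 = (1/20)/36 = 1/720
Hence L_6(x) = x^6/720 - x^5/20 + 5 x^4/8 - 10 x^3/3 + 15 x^2/2 - 6 x + 1.

L_6(x); series = x^6/720 - x^5/20 + 5 x^4/8 - 10 x^3/3 + 15 x^2/2 - 6 x + 1


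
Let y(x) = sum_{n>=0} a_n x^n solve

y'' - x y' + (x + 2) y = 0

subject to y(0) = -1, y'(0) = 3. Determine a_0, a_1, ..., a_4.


Ansatz: y(x) = sum_{n>=0} a_n x^n, so y'(x) = sum_{n>=1} n a_n x^(n-1) and y''(x) = sum_{n>=2} n(n-1) a_n x^(n-2).
Substitute into P(x) y'' + Q(x) y' + R(x) y = 0 with P(x) = 1, Q(x) = -x, R(x) = x + 2, and match powers of x.
Initial conditions: a_0 = -1, a_1 = 3.
Setting the coefficient of each power of x to zero and solving order by order (substituting the coefficients already found):
  x^0: 2 a_2 + 2 a_0 = 0  ->  2 a_2 = -2 a_0 = 2  ->  a_2 = 1
  x^1: 6 a_3 + a_1 + a_0 = 0  ->  6 a_3 = -a_1 - a_0 = -2  ->  a_3 = -1/3
  x^2: 12 a_4 + a_1 = 0  ->  12 a_4 = -a_1 = -3  ->  a_4 = -1/4
Truncated series: y(x) = -1 + 3 x + x^2 - (1/3) x^3 - (1/4) x^4 + O(x^5).

a_0 = -1; a_1 = 3; a_2 = 1; a_3 = -1/3; a_4 = -1/4


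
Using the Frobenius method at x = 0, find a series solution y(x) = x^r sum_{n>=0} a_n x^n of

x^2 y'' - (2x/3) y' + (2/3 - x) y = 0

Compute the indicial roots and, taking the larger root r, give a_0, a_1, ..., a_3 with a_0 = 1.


Write in Frobenius form y'' + (p(x)/x) y' + (q(x)/x^2) y = 0:
  p(x) = -2/3,  q(x) = 2/3 - x.
Indicial equation: r(r-1) + (-2/3) r + (2/3) = 0 -> roots r_1 = 1, r_2 = 2/3.
Take r = r_1 = 1. Let y(x) = x^r sum_{n>=0} a_n x^n with a_0 = 1.
Substitute y = x^r sum a_n x^n and match x^{r+n}. The recurrence is
  D(n) a_n - 1 a_{n-1} = 0,  where D(n) = (r+n)(r+n-1) + (-2/3)(r+n) + (2/3).
  a_n = 1 / D(n) * a_{n-1}.
Since the indicial polynomial factors as (r - r_1)(r - r_2), D(n) = (r_1 + n - r_1)(r_1 + n - r_2) = n(n + 1/3).
Evaluating step by step (a_0 = 1):
  n = 1: D(1) = 1(1 + 1/3) = 4/3; numerator = 1(1) = 1; a_1 = (1)/(4/3) = 3/4
  n = 2: D(2) = 2(2 + 1/3) = 14/3; numerator = 1(3/4) = 3/4; a_2 = (3/4)/(14/3) = 9/56
  n = 3: D(3) = 3(3 + 1/3) = 10; numerator = 1(9/56) = 9/56; a_3 = (9/56)/(10) = 9/560

r = 1; a_0 = 1; a_1 = 3/4; a_2 = 9/56; a_3 = 9/560


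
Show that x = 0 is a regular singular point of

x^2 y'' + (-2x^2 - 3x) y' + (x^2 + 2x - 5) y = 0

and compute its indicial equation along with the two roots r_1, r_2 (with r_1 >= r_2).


Divide by x^2 to reach normal form y'' + P_1(x) y' + P_2(x) y = 0 with P_1(x) = -2 - 3/x and P_2(x) = 1 + 2/x - 5/x^2.
x = 0 is a singular point because the y'-coefficient -2 - 3/x has a pole at x = 0 and the y-coefficient 1 + 2/x - 5/x^2 has a pole at x = 0.
It is a regular singular point because x P_1(x) = p(x) = -2x - 3 and x^2 P_2(x) = q(x) = x^2 + 2x - 5 are polynomials, hence analytic at x = 0.
p(0) = -3,  q(0) = -5.
Indicial equation: r(r-1) + p(0) r + q(0) = 0, i.e. r^2 + (p(0) - 1) r + q(0) = 0, i.e. r^2 - 4 r - 5 = 0.
Discriminant: (-4)^2 - 4(-5) = 36, so r = (4 ± 6)/2.
Solving: r_1 = 5, r_2 = -1.

indicial: r^2 - 4 r - 5 = 0; roots r_1 = 5, r_2 = -1


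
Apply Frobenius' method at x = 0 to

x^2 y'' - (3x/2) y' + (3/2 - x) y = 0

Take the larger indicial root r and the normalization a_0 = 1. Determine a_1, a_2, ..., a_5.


Write in Frobenius form y'' + (p(x)/x) y' + (q(x)/x^2) y = 0:
  p(x) = -3/2,  q(x) = 3/2 - x.
Indicial equation: r(r-1) + (-3/2) r + (3/2) = 0 -> roots r_1 = 3/2, r_2 = 1.
Take r = r_1 = 3/2. Let y(x) = x^r sum_{n>=0} a_n x^n with a_0 = 1.
Substitute y = x^r sum a_n x^n and match x^{r+n}. The recurrence is
  D(n) a_n - 1 a_{n-1} = 0,  where D(n) = (r+n)(r+n-1) + (-3/2)(r+n) + (3/2).
  a_n = 1 / D(n) * a_{n-1}.
Since the indicial polynomial factors as (r - r_1)(r - r_2), D(n) = (r_1 + n - r_1)(r_1 + n - r_2) = n(n + 1/2).
Evaluating step by step (a_0 = 1):
  n = 1: D(1) = 1(1 + 1/2) = 3/2; numerator = 1(1) = 1; a_1 = (1)/(3/2) = 2/3
  n = 2: D(2) = 2(2 + 1/2) = 5; numerator = 1(2/3) = 2/3; a_2 = (2/3)/(5) = 2/15
  n = 3: D(3) = 3(3 + 1/2) = 21/2; numerator = 1(2/15) = 2/15; a_3 = (2/15)/(21/2) = 4/315
  n = 4: D(4) = 4(4 + 1/2) = 18; numerator = 1(4/315) = 4/315; a_4 = (4/315)/(18) = 2/2835
  n = 5: D(5) = 5(5 + 1/2) = 55/2; numerator = 1(2/2835) = 2/2835; a_5 = (2/2835)/(55/2) = 4/155925

r = 3/2; a_0 = 1; a_1 = 2/3; a_2 = 2/15; a_3 = 4/315; a_4 = 2/2835; a_5 = 4/155925


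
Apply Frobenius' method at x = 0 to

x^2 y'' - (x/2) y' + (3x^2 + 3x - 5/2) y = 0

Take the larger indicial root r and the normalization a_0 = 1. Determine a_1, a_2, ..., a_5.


Write in Frobenius form y'' + (p(x)/x) y' + (q(x)/x^2) y = 0:
  p(x) = -1/2,  q(x) = 3x^2 + 3x - 5/2.
Indicial equation: r(r-1) + (-1/2) r + (-5/2) = 0 -> roots r_1 = 5/2, r_2 = -1.
Take r = r_1 = 5/2. Let y(x) = x^r sum_{n>=0} a_n x^n with a_0 = 1.
Substitute y = x^r sum a_n x^n and match x^{r+n}. The recurrence is
  D(n) a_n + 3 a_{n-1} + 3 a_{n-2} = 0,  where D(n) = (r+n)(r+n-1) + (-1/2)(r+n) + (-5/2).
  a_n = [-3 a_{n-1} - 3 a_{n-2}] / D(n).
Since the indicial polynomial factors as (r - r_1)(r - r_2), D(n) = (r_1 + n - r_1)(r_1 + n - r_2) = n(n + 7/2).
Evaluating step by step (a_0 = 1):
  n = 1: D(1) = 1(1 + 7/2) = 9/2; numerator = -3(1) = -3; a_1 = (-3)/(9/2) = -2/3
  n = 2: D(2) = 2(2 + 7/2) = 11; numerator = -3(-2/3) - 3(1) = -1; a_2 = (-1)/(11) = -1/11
  n = 3: D(3) = 3(3 + 7/2) = 39/2; numerator = -3(-1/11) - 3(-2/3) = 25/11; a_3 = (25/11)/(39/2) = 50/429
  n = 4: D(4) = 4(4 + 7/2) = 30; numerator = -3(50/429) - 3(-1/11) = -1/13; a_4 = (-1/13)/(30) = -1/390
  n = 5: D(5) = 5(5 + 7/2) = 85/2; numerator = -3(-1/390) - 3(50/429) = -489/1430; a_5 = (-489/1430)/(85/2) = -489/60775

r = 5/2; a_0 = 1; a_1 = -2/3; a_2 = -1/11; a_3 = 50/429; a_4 = -1/390; a_5 = -489/60775


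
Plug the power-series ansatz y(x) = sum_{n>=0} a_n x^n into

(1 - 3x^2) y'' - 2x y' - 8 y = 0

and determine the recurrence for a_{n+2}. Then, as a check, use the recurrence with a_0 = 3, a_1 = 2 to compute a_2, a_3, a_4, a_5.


Substitute y = sum_n a_n x^n.
(1 - 3 x^2) y'' contributes (n+2)(n+1) a_{n+2} - 3 n(n-1) a_n at x^n.
-2 x y'(x) contributes -2 n a_n at x^n.
-8 y(x) contributes -8 a_n at x^n.
Matching x^n: (n+2)(n+1) a_{n+2} + (-3 n(n-1) - 2 n - 8) a_n = 0.
Thus a_{n+2} = (3 n(n-1) + 2 n + 8) / ((n+1)(n+2)) * a_n.

Check with a_0 = 3, a_1 = 2 (apply the recurrence for n = 0, 1, 2, 3): a_0 = 3, a_1 = 2, a_2 = 12, a_3 = 10/3, a_4 = 18, a_5 = 16/3.

a_(n+2) = (3 n(n-1) + 2 n + 8) / ((n+1)(n+2)) * a_n; check: a_0 = 3, a_1 = 2, a_2 = 12, a_3 = 10/3, a_4 = 18, a_5 = 16/3


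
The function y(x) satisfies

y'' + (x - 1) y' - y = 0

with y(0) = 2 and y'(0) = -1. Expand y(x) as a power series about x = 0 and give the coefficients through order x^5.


Ansatz: y(x) = sum_{n>=0} a_n x^n, so y'(x) = sum_{n>=1} n a_n x^(n-1) and y''(x) = sum_{n>=2} n(n-1) a_n x^(n-2).
Substitute into P(x) y'' + Q(x) y' + R(x) y = 0 with P(x) = 1, Q(x) = x - 1, R(x) = -1, and match powers of x.
Initial conditions: a_0 = 2, a_1 = -1.
Setting the coefficient of each power of x to zero and solving order by order (substituting the coefficients already found):
  x^0: 2 a_2 - a_1 - a_0 = 0  ->  2 a_2 = a_1 + a_0 = 1  ->  a_2 = 1/2
  x^1: 6 a_3 - 2 a_2 = 0  ->  6 a_3 = 2 a_2 = 1  ->  a_3 = 1/6
  x^2: 12 a_4 - 3 a_3 + a_2 = 0  ->  12 a_4 = 3 a_3 - a_2 = 0  ->  a_4 = 0
  x^3: 20 a_5 - 4 a_4 + 2 a_3 = 0  ->  20 a_5 = 4 a_4 - 2 a_3 = -1/3  ->  a_5 = -1/60
Truncated series: y(x) = 2 - x + (1/2) x^2 + (1/6) x^3 - (1/60) x^5 + O(x^6).

a_0 = 2; a_1 = -1; a_2 = 1/2; a_3 = 1/6; a_4 = 0; a_5 = -1/60


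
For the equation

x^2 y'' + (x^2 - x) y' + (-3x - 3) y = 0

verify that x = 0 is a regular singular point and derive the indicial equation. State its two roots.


Divide by x^2 to reach normal form y'' + P_1(x) y' + P_2(x) y = 0 with P_1(x) = 1 - 1/x and P_2(x) = -3/x - 3/x^2.
x = 0 is a singular point because the y'-coefficient 1 - 1/x has a pole at x = 0 and the y-coefficient -3/x - 3/x^2 has a pole at x = 0.
It is a regular singular point because x P_1(x) = p(x) = x - 1 and x^2 P_2(x) = q(x) = -3x - 3 are polynomials, hence analytic at x = 0.
p(0) = -1,  q(0) = -3.
Indicial equation: r(r-1) + p(0) r + q(0) = 0, i.e. r^2 + (p(0) - 1) r + q(0) = 0, i.e. r^2 - 2 r - 3 = 0.
Discriminant: (-2)^2 - 4(-3) = 16, so r = (2 ± 4)/2.
Solving: r_1 = 3, r_2 = -1.

indicial: r^2 - 2 r - 3 = 0; roots r_1 = 3, r_2 = -1


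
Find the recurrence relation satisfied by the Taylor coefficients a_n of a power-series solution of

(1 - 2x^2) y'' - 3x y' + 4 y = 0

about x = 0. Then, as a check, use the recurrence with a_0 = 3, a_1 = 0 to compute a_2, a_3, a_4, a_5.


Substitute y = sum_n a_n x^n.
(1 - 2 x^2) y'' contributes (n+2)(n+1) a_{n+2} - 2 n(n-1) a_n at x^n.
-3 x y'(x) contributes -3 n a_n at x^n.
4 y(x) contributes 4 a_n at x^n.
Matching x^n: (n+2)(n+1) a_{n+2} + (-2 n(n-1) - 3 n + 4) a_n = 0.
Thus a_{n+2} = (2 n(n-1) + 3 n - 4) / ((n+1)(n+2)) * a_n.

Check with a_0 = 3, a_1 = 0 (apply the recurrence for n = 0, 1, 2, 3): a_0 = 3, a_1 = 0, a_2 = -6, a_3 = 0, a_4 = -3, a_5 = 0.

a_(n+2) = (2 n(n-1) + 3 n - 4) / ((n+1)(n+2)) * a_n; check: a_0 = 3, a_1 = 0, a_2 = -6, a_3 = 0, a_4 = -3, a_5 = 0


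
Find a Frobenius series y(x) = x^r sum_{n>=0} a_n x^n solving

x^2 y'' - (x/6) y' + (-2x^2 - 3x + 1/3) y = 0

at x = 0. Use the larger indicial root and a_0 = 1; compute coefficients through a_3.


Write in Frobenius form y'' + (p(x)/x) y' + (q(x)/x^2) y = 0:
  p(x) = -1/6,  q(x) = -2x^2 - 3x + 1/3.
Indicial equation: r(r-1) + (-1/6) r + (1/3) = 0 -> roots r_1 = 2/3, r_2 = 1/2.
Take r = r_1 = 2/3. Let y(x) = x^r sum_{n>=0} a_n x^n with a_0 = 1.
Substitute y = x^r sum a_n x^n and match x^{r+n}. The recurrence is
  D(n) a_n - 3 a_{n-1} - 2 a_{n-2} = 0,  where D(n) = (r+n)(r+n-1) + (-1/6)(r+n) + (1/3).
  a_n = [3 a_{n-1} + 2 a_{n-2}] / D(n).
Since the indicial polynomial factors as (r - r_1)(r - r_2), D(n) = (r_1 + n - r_1)(r_1 + n - r_2) = n(n + 1/6).
Evaluating step by step (a_0 = 1):
  n = 1: D(1) = 1(1 + 1/6) = 7/6; numerator = 3(1) = 3; a_1 = (3)/(7/6) = 18/7
  n = 2: D(2) = 2(2 + 1/6) = 13/3; numerator = 3(18/7) + 2(1) = 68/7; a_2 = (68/7)/(13/3) = 204/91
  n = 3: D(3) = 3(3 + 1/6) = 19/2; numerator = 3(204/91) + 2(18/7) = 1080/91; a_3 = (1080/91)/(19/2) = 2160/1729

r = 2/3; a_0 = 1; a_1 = 18/7; a_2 = 204/91; a_3 = 2160/1729


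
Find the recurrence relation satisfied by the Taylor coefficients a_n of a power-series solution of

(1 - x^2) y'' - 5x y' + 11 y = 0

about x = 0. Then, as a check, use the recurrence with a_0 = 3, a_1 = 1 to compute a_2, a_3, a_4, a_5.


Substitute y = sum_n a_n x^n.
(1 - 1 x^2) y'' contributes (n+2)(n+1) a_{n+2} - n(n-1) a_n at x^n.
-5 x y'(x) contributes -5 n a_n at x^n.
11 y(x) contributes 11 a_n at x^n.
Matching x^n: (n+2)(n+1) a_{n+2} + (-n(n-1) - 5 n + 11) a_n = 0.
Thus a_{n+2} = (n(n-1) + 5 n - 11) / ((n+1)(n+2)) * a_n.

Check with a_0 = 3, a_1 = 1 (apply the recurrence for n = 0, 1, 2, 3): a_0 = 3, a_1 = 1, a_2 = -33/2, a_3 = -1, a_4 = -11/8, a_5 = -1/2.

a_(n+2) = (n(n-1) + 5 n - 11) / ((n+1)(n+2)) * a_n; check: a_0 = 3, a_1 = 1, a_2 = -33/2, a_3 = -1, a_4 = -11/8, a_5 = -1/2


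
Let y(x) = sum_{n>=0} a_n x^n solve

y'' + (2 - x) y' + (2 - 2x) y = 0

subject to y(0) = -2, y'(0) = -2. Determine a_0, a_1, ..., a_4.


Ansatz: y(x) = sum_{n>=0} a_n x^n, so y'(x) = sum_{n>=1} n a_n x^(n-1) and y''(x) = sum_{n>=2} n(n-1) a_n x^(n-2).
Substitute into P(x) y'' + Q(x) y' + R(x) y = 0 with P(x) = 1, Q(x) = 2 - x, R(x) = 2 - 2x, and match powers of x.
Initial conditions: a_0 = -2, a_1 = -2.
Setting the coefficient of each power of x to zero and solving order by order (substituting the coefficients already found):
  x^0: 2 a_2 + 2 a_1 + 2 a_0 = 0  ->  2 a_2 = -2 a_1 - 2 a_0 = 8  ->  a_2 = 4
  x^1: 6 a_3 + 4 a_2 + a_1 - 2 a_0 = 0  ->  6 a_3 = -4 a_2 - a_1 + 2 a_0 = -18  ->  a_3 = -3
  x^2: 12 a_4 + 6 a_3 - 2 a_1 = 0  ->  12 a_4 = -6 a_3 + 2 a_1 = 14  ->  a_4 = 7/6
Truncated series: y(x) = -2 - 2 x + 4 x^2 - 3 x^3 + (7/6) x^4 + O(x^5).

a_0 = -2; a_1 = -2; a_2 = 4; a_3 = -3; a_4 = 7/6


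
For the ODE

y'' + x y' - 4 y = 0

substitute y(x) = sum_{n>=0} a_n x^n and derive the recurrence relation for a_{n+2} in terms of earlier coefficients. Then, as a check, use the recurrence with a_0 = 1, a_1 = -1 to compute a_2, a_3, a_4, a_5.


Substitute y = sum_n a_n x^n.
y''(x) has coefficient (n+2)(n+1) a_{n+2} at x^n;
x y'(x) has coefficient n a_n at x^n (shift);
-4 y(x) has coefficient -4 a_n at x^n.
Matching x^n: (n+2)(n+1) a_{n+2} + (n - 4) a_n = 0.
Thus a_{n+2} = (-n + 4) / ((n+1)(n+2)) * a_n.

Check with a_0 = 1, a_1 = -1 (apply the recurrence for n = 0, 1, 2, 3): a_0 = 1, a_1 = -1, a_2 = 2, a_3 = -1/2, a_4 = 1/3, a_5 = -1/40.

a_(n+2) = (-n + 4) / ((n+1)(n+2)) * a_n; check: a_0 = 1, a_1 = -1, a_2 = 2, a_3 = -1/2, a_4 = 1/3, a_5 = -1/40


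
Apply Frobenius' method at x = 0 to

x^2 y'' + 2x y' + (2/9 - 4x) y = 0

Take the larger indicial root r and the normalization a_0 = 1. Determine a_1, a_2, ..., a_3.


Write in Frobenius form y'' + (p(x)/x) y' + (q(x)/x^2) y = 0:
  p(x) = 2,  q(x) = 2/9 - 4x.
Indicial equation: r(r-1) + (2) r + (2/9) = 0 -> roots r_1 = -1/3, r_2 = -2/3.
Take r = r_1 = -1/3. Let y(x) = x^r sum_{n>=0} a_n x^n with a_0 = 1.
Substitute y = x^r sum a_n x^n and match x^{r+n}. The recurrence is
  D(n) a_n - 4 a_{n-1} = 0,  where D(n) = (r+n)(r+n-1) + (2)(r+n) + (2/9).
  a_n = 4 / D(n) * a_{n-1}.
Since the indicial polynomial factors as (r - r_1)(r - r_2), D(n) = (r_1 + n - r_1)(r_1 + n - r_2) = n(n + 1/3).
Evaluating step by step (a_0 = 1):
  n = 1: D(1) = 1(1 + 1/3) = 4/3; numerator = 4(1) = 4; a_1 = (4)/(4/3) = 3
  n = 2: D(2) = 2(2 + 1/3) = 14/3; numerator = 4(3) = 12; a_2 = (12)/(14/3) = 18/7
  n = 3: D(3) = 3(3 + 1/3) = 10; numerator = 4(18/7) = 72/7; a_3 = (72/7)/(10) = 36/35

r = -1/3; a_0 = 1; a_1 = 3; a_2 = 18/7; a_3 = 36/35


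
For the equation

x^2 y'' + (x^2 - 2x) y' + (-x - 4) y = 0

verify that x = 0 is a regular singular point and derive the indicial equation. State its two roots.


Divide by x^2 to reach normal form y'' + P_1(x) y' + P_2(x) y = 0 with P_1(x) = 1 - 2/x and P_2(x) = -1/x - 4/x^2.
x = 0 is a singular point because the y'-coefficient 1 - 2/x has a pole at x = 0 and the y-coefficient -1/x - 4/x^2 has a pole at x = 0.
It is a regular singular point because x P_1(x) = p(x) = x - 2 and x^2 P_2(x) = q(x) = -x - 4 are polynomials, hence analytic at x = 0.
p(0) = -2,  q(0) = -4.
Indicial equation: r(r-1) + p(0) r + q(0) = 0, i.e. r^2 + (p(0) - 1) r + q(0) = 0, i.e. r^2 - 3 r - 4 = 0.
Discriminant: (-3)^2 - 4(-4) = 25, so r = (3 ± 5)/2.
Solving: r_1 = 4, r_2 = -1.

indicial: r^2 - 3 r - 4 = 0; roots r_1 = 4, r_2 = -1


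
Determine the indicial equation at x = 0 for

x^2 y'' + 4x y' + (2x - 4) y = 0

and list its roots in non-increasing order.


Divide by x^2 to reach normal form y'' + P_1(x) y' + P_2(x) y = 0 with P_1(x) = 4/x and P_2(x) = 2/x - 4/x^2.
x = 0 is a singular point because the y'-coefficient 4/x has a pole at x = 0 and the y-coefficient 2/x - 4/x^2 has a pole at x = 0.
It is a regular singular point because x P_1(x) = p(x) = 4 and x^2 P_2(x) = q(x) = 2x - 4 are polynomials, hence analytic at x = 0.
p(0) = 4,  q(0) = -4.
Indicial equation: r(r-1) + p(0) r + q(0) = 0, i.e. r^2 + (p(0) - 1) r + q(0) = 0, i.e. r^2 + 3 r - 4 = 0.
Discriminant: (3)^2 - 4(-4) = 25, so r = (-3 ± 5)/2.
Solving: r_1 = 1, r_2 = -4.

indicial: r^2 + 3 r - 4 = 0; roots r_1 = 1, r_2 = -4


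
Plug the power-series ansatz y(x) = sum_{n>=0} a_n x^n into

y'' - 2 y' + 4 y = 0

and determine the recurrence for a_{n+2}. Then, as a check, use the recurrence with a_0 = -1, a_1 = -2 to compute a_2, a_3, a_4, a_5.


Substitute y = sum_n a_n x^n.
y''(x) has coefficient (n+2)(n+1) a_{n+2} at x^n;
-2 y'(x) has coefficient -2 (n+1) a_{n+1} at x^n;
4 y(x) has coefficient 4 a_n at x^n.
Matching x^n: (n+2)(n+1) a_{n+2} - 2 (n+1) a_{n+1} + 4 a_n = 0.
Thus a_{n+2} = [2 (n+1) a_{n+1} - 4 a_n] / ((n+1)(n+2)).

Check with a_0 = -1, a_1 = -2 (apply the recurrence for n = 0, 1, 2, 3): a_0 = -1, a_1 = -2, a_2 = 0, a_3 = 4/3, a_4 = 2/3, a_5 = 0.

a_(n+2) = [2 (n+1) a_(n+1) - 4 a_n] / ((n+1)(n+2)); check: a_0 = -1, a_1 = -2, a_2 = 0, a_3 = 4/3, a_4 = 2/3, a_5 = 0


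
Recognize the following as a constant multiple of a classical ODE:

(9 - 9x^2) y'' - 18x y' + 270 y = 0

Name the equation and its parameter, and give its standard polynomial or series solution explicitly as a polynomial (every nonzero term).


All three coefficients share the factor 9; dividing through by 9 gives  (1 - x^2) y'' - 2x y' + 30 y = 0.
This matches the Legendre equation (1 - x^2) y'' - 2x y' + n(n+1) y = 0 (note the -2x y' term) with n(n+1) = 30, so n = 5; the polynomial solution is P_5(x).
With y = sum_k a_k x^k, matching x^k gives (k+2)(k+1) a_{k+2} = [k(k+1) - n(n+1)] a_k = (k - 5)(k + 6) a_k. The right side vanishes at k = 5, so the series with the parity of 5 terminates at degree 5.
Standard normalization (P_n(1) = 1): leading coefficient (2n)!/(2^n (n!)^2) = 3628800/(32*14400) = 63/8, so a_5 = 63/8. Work downward with a_k = (k+1)(k+2) a_{k+2} / ((k - 5)(k + 6)):
  a_3 = (4)(5)(63/8) / ((3 - 5)(3 + 6)) = (315/2)/(-18) = -35/4
  a_1 = (2)(3)(-35/4) / ((1 - 5)(1 + 6)) = (-105/2)/(-28) = 15/8
Hence P_5(x) = 63 x^5/8 - 35 x^3/4 + 15 x/8.

P_5(x); series = 63 x^5/8 - 35 x^3/4 + 15 x/8


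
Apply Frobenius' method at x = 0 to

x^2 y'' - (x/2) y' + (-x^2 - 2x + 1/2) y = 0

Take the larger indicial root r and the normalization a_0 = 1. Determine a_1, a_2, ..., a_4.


Write in Frobenius form y'' + (p(x)/x) y' + (q(x)/x^2) y = 0:
  p(x) = -1/2,  q(x) = -x^2 - 2x + 1/2.
Indicial equation: r(r-1) + (-1/2) r + (1/2) = 0 -> roots r_1 = 1, r_2 = 1/2.
Take r = r_1 = 1. Let y(x) = x^r sum_{n>=0} a_n x^n with a_0 = 1.
Substitute y = x^r sum a_n x^n and match x^{r+n}. The recurrence is
  D(n) a_n - 2 a_{n-1} - 1 a_{n-2} = 0,  where D(n) = (r+n)(r+n-1) + (-1/2)(r+n) + (1/2).
  a_n = [2 a_{n-1} + 1 a_{n-2}] / D(n).
Since the indicial polynomial factors as (r - r_1)(r - r_2), D(n) = (r_1 + n - r_1)(r_1 + n - r_2) = n(n + 1/2).
Evaluating step by step (a_0 = 1):
  n = 1: D(1) = 1(1 + 1/2) = 3/2; numerator = 2(1) = 2; a_1 = (2)/(3/2) = 4/3
  n = 2: D(2) = 2(2 + 1/2) = 5; numerator = 2(4/3) + 1(1) = 11/3; a_2 = (11/3)/(5) = 11/15
  n = 3: D(3) = 3(3 + 1/2) = 21/2; numerator = 2(11/15) + 1(4/3) = 14/5; a_3 = (14/5)/(21/2) = 4/15
  n = 4: D(4) = 4(4 + 1/2) = 18; numerator = 2(4/15) + 1(11/15) = 19/15; a_4 = (19/15)/(18) = 19/270

r = 1; a_0 = 1; a_1 = 4/3; a_2 = 11/15; a_3 = 4/15; a_4 = 19/270


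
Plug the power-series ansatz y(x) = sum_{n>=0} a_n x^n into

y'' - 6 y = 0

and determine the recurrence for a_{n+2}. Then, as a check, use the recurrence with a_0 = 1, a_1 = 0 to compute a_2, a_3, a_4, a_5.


Substitute y = sum_n a_n x^n into y'' + (const) y = 0.
y''(x) = sum_{n>=0} (n+2)(n+1) a_{n+2} x^n.
The ODE becomes sum_n [(n+2)(n+1) a_{n+2} - 6 a_n] x^n = 0.
Setting each coefficient to zero gives the recurrence:
  (n+2)(n+1) a_{n+2} - 6 a_n = 0,
  a_{n+2} = 6 / ((n+1)(n+2)) a_n.

Check with a_0 = 1, a_1 = 0 (apply the recurrence for n = 0, 1, 2, 3): a_0 = 1, a_1 = 0, a_2 = 3, a_3 = 0, a_4 = 3/2, a_5 = 0.

a_{n+2} = 6/((n+1)(n+2)) * a_n; check: a_0 = 1, a_1 = 0, a_2 = 3, a_3 = 0, a_4 = 3/2, a_5 = 0


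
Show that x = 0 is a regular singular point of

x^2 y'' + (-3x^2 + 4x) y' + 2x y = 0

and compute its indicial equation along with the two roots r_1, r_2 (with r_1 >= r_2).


Divide by x^2 to reach normal form y'' + P_1(x) y' + P_2(x) y = 0 with P_1(x) = -3 + 4/x and P_2(x) = 2/x.
x = 0 is a singular point because the y'-coefficient -3 + 4/x has a pole at x = 0 and the y-coefficient 2/x has a pole at x = 0.
It is a regular singular point because x P_1(x) = p(x) = 4 - 3x and x^2 P_2(x) = q(x) = 2x are polynomials, hence analytic at x = 0.
p(0) = 4,  q(0) = 0.
Indicial equation: r(r-1) + p(0) r + q(0) = 0, i.e. r^2 + (p(0) - 1) r + q(0) = 0, i.e. r^2 + 3 r = 0.
Discriminant: (3)^2 - 4(0) = 9, so r = (-3 ± 3)/2.
Solving: r_1 = 0, r_2 = -3.

indicial: r^2 + 3 r = 0; roots r_1 = 0, r_2 = -3


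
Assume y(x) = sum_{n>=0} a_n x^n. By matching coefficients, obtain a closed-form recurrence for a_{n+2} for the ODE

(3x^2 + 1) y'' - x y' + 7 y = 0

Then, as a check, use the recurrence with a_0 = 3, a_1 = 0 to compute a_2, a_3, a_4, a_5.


Substitute y = sum_n a_n x^n.
(1 + 3 x^2) y'' contributes (n+2)(n+1) a_{n+2} + 3 n(n-1) a_n at x^n.
-x y'(x) contributes -n a_n at x^n.
7 y(x) contributes 7 a_n at x^n.
Matching x^n: (n+2)(n+1) a_{n+2} + (3 n(n-1) - n + 7) a_n = 0.
Thus a_{n+2} = (-3 n(n-1) + n - 7) / ((n+1)(n+2)) * a_n.

Check with a_0 = 3, a_1 = 0 (apply the recurrence for n = 0, 1, 2, 3): a_0 = 3, a_1 = 0, a_2 = -21/2, a_3 = 0, a_4 = 77/8, a_5 = 0.

a_(n+2) = (-3 n(n-1) + n - 7) / ((n+1)(n+2)) * a_n; check: a_0 = 3, a_1 = 0, a_2 = -21/2, a_3 = 0, a_4 = 77/8, a_5 = 0


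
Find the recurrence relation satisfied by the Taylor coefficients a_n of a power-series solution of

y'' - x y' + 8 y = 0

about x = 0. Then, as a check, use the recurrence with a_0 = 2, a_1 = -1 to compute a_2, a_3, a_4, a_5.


Substitute y = sum_n a_n x^n.
y''(x) has coefficient (n+2)(n+1) a_{n+2} at x^n;
-x y'(x) has coefficient -n a_n at x^n (shift);
8 y(x) has coefficient 8 a_n at x^n.
Matching x^n: (n+2)(n+1) a_{n+2} + (-n + 8) a_n = 0.
Thus a_{n+2} = (n - 8) / ((n+1)(n+2)) * a_n.

Check with a_0 = 2, a_1 = -1 (apply the recurrence for n = 0, 1, 2, 3): a_0 = 2, a_1 = -1, a_2 = -8, a_3 = 7/6, a_4 = 4, a_5 = -7/24.

a_(n+2) = (n - 8) / ((n+1)(n+2)) * a_n; check: a_0 = 2, a_1 = -1, a_2 = -8, a_3 = 7/6, a_4 = 4, a_5 = -7/24


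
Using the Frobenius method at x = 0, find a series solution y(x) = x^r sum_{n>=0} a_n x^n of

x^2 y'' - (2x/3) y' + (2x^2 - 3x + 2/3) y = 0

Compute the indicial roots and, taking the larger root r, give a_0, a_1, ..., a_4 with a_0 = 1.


Write in Frobenius form y'' + (p(x)/x) y' + (q(x)/x^2) y = 0:
  p(x) = -2/3,  q(x) = 2x^2 - 3x + 2/3.
Indicial equation: r(r-1) + (-2/3) r + (2/3) = 0 -> roots r_1 = 1, r_2 = 2/3.
Take r = r_1 = 1. Let y(x) = x^r sum_{n>=0} a_n x^n with a_0 = 1.
Substitute y = x^r sum a_n x^n and match x^{r+n}. The recurrence is
  D(n) a_n - 3 a_{n-1} + 2 a_{n-2} = 0,  where D(n) = (r+n)(r+n-1) + (-2/3)(r+n) + (2/3).
  a_n = [3 a_{n-1} - 2 a_{n-2}] / D(n).
Since the indicial polynomial factors as (r - r_1)(r - r_2), D(n) = (r_1 + n - r_1)(r_1 + n - r_2) = n(n + 1/3).
Evaluating step by step (a_0 = 1):
  n = 1: D(1) = 1(1 + 1/3) = 4/3; numerator = 3(1) = 3; a_1 = (3)/(4/3) = 9/4
  n = 2: D(2) = 2(2 + 1/3) = 14/3; numerator = 3(9/4) - 2(1) = 19/4; a_2 = (19/4)/(14/3) = 57/56
  n = 3: D(3) = 3(3 + 1/3) = 10; numerator = 3(57/56) - 2(9/4) = -81/56; a_3 = (-81/56)/(10) = -81/560
  n = 4: D(4) = 4(4 + 1/3) = 52/3; numerator = 3(-81/560) - 2(57/56) = -1383/560; a_4 = (-1383/560)/(52/3) = -4149/29120

r = 1; a_0 = 1; a_1 = 9/4; a_2 = 57/56; a_3 = -81/560; a_4 = -4149/29120


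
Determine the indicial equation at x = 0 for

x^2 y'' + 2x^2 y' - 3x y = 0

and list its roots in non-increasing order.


Divide by x^2 to reach normal form y'' + P_1(x) y' + P_2(x) y = 0 with P_1(x) = 2 and P_2(x) = -3/x.
x = 0 is a singular point because the y-coefficient -3/x has a pole at x = 0.
It is a regular singular point because x P_1(x) = p(x) = 2x and x^2 P_2(x) = q(x) = -3x are polynomials, hence analytic at x = 0.
p(0) = 0,  q(0) = 0.
Indicial equation: r(r-1) + p(0) r + q(0) = 0, i.e. r^2 + (p(0) - 1) r + q(0) = 0, i.e. r^2 - 1 r = 0.
Discriminant: (-1)^2 - 4(0) = 1, so r = (1 ± 1)/2.
Solving: r_1 = 1, r_2 = 0.

indicial: r^2 - 1 r = 0; roots r_1 = 1, r_2 = 0


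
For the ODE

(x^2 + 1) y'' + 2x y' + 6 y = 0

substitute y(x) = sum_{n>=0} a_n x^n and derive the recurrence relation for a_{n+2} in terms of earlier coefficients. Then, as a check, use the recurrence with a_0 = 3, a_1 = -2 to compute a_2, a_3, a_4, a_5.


Substitute y = sum_n a_n x^n.
(1 + 1 x^2) y'' contributes (n+2)(n+1) a_{n+2} + n(n-1) a_n at x^n.
2 x y'(x) contributes 2 n a_n at x^n.
6 y(x) contributes 6 a_n at x^n.
Matching x^n: (n+2)(n+1) a_{n+2} + (n(n-1) + 2 n + 6) a_n = 0.
Thus a_{n+2} = (-n(n-1) - 2 n - 6) / ((n+1)(n+2)) * a_n.

Check with a_0 = 3, a_1 = -2 (apply the recurrence for n = 0, 1, 2, 3): a_0 = 3, a_1 = -2, a_2 = -9, a_3 = 8/3, a_4 = 9, a_5 = -12/5.

a_(n+2) = (-n(n-1) - 2 n - 6) / ((n+1)(n+2)) * a_n; check: a_0 = 3, a_1 = -2, a_2 = -9, a_3 = 8/3, a_4 = 9, a_5 = -12/5


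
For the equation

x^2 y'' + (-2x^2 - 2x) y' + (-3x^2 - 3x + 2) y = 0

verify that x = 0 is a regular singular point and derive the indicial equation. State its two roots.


Divide by x^2 to reach normal form y'' + P_1(x) y' + P_2(x) y = 0 with P_1(x) = -2 - 2/x and P_2(x) = -3 - 3/x + 2/x^2.
x = 0 is a singular point because the y'-coefficient -2 - 2/x has a pole at x = 0 and the y-coefficient -3 - 3/x + 2/x^2 has a pole at x = 0.
It is a regular singular point because x P_1(x) = p(x) = -2x - 2 and x^2 P_2(x) = q(x) = -3x^2 - 3x + 2 are polynomials, hence analytic at x = 0.
p(0) = -2,  q(0) = 2.
Indicial equation: r(r-1) + p(0) r + q(0) = 0, i.e. r^2 + (p(0) - 1) r + q(0) = 0, i.e. r^2 - 3 r + 2 = 0.
Discriminant: (-3)^2 - 4(2) = 1, so r = (3 ± 1)/2.
Solving: r_1 = 2, r_2 = 1.

indicial: r^2 - 3 r + 2 = 0; roots r_1 = 2, r_2 = 1


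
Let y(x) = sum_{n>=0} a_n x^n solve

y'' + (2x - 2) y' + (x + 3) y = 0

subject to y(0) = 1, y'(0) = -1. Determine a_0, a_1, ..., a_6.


Ansatz: y(x) = sum_{n>=0} a_n x^n, so y'(x) = sum_{n>=1} n a_n x^(n-1) and y''(x) = sum_{n>=2} n(n-1) a_n x^(n-2).
Substitute into P(x) y'' + Q(x) y' + R(x) y = 0 with P(x) = 1, Q(x) = 2x - 2, R(x) = x + 3, and match powers of x.
Initial conditions: a_0 = 1, a_1 = -1.
Setting the coefficient of each power of x to zero and solving order by order (substituting the coefficients already found):
  x^0: 2 a_2 - 2 a_1 + 3 a_0 = 0  ->  2 a_2 = 2 a_1 - 3 a_0 = -5  ->  a_2 = -5/2
  x^1: 6 a_3 - 4 a_2 + 5 a_1 + a_0 = 0  ->  6 a_3 = 4 a_2 - 5 a_1 - a_0 = -6  ->  a_3 = -1
  x^2: 12 a_4 - 6 a_3 + 7 a_2 + a_1 = 0  ->  12 a_4 = 6 a_3 - 7 a_2 - a_1 = 25/2  ->  a_4 = 25/24
  x^3: 20 a_5 - 8 a_4 + 9 a_3 + a_2 = 0  ->  20 a_5 = 8 a_4 - 9 a_3 - a_2 = 119/6  ->  a_5 = 119/120
  x^4: 30 a_6 - 10 a_5 + 11 a_4 + a_3 = 0  ->  30 a_6 = 10 a_5 - 11 a_4 - a_3 = -13/24  ->  a_6 = -13/720
Truncated series: y(x) = 1 - x - (5/2) x^2 - x^3 + (25/24) x^4 + (119/120) x^5 - (13/720) x^6 + O(x^7).

a_0 = 1; a_1 = -1; a_2 = -5/2; a_3 = -1; a_4 = 25/24; a_5 = 119/120; a_6 = -13/720


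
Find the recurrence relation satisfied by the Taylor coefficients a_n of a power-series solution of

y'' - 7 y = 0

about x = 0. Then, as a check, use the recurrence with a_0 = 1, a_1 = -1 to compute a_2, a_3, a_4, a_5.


Substitute y = sum_n a_n x^n into y'' + (const) y = 0.
y''(x) = sum_{n>=0} (n+2)(n+1) a_{n+2} x^n.
The ODE becomes sum_n [(n+2)(n+1) a_{n+2} - 7 a_n] x^n = 0.
Setting each coefficient to zero gives the recurrence:
  (n+2)(n+1) a_{n+2} - 7 a_n = 0,
  a_{n+2} = 7 / ((n+1)(n+2)) a_n.

Check with a_0 = 1, a_1 = -1 (apply the recurrence for n = 0, 1, 2, 3): a_0 = 1, a_1 = -1, a_2 = 7/2, a_3 = -7/6, a_4 = 49/24, a_5 = -49/120.

a_{n+2} = 7/((n+1)(n+2)) * a_n; check: a_0 = 1, a_1 = -1, a_2 = 7/2, a_3 = -7/6, a_4 = 49/24, a_5 = -49/120


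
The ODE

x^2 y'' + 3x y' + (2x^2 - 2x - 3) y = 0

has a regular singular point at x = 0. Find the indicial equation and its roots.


Divide by x^2 to reach normal form y'' + P_1(x) y' + P_2(x) y = 0 with P_1(x) = 3/x and P_2(x) = 2 - 2/x - 3/x^2.
x = 0 is a singular point because the y'-coefficient 3/x has a pole at x = 0 and the y-coefficient 2 - 2/x - 3/x^2 has a pole at x = 0.
It is a regular singular point because x P_1(x) = p(x) = 3 and x^2 P_2(x) = q(x) = 2x^2 - 2x - 3 are polynomials, hence analytic at x = 0.
p(0) = 3,  q(0) = -3.
Indicial equation: r(r-1) + p(0) r + q(0) = 0, i.e. r^2 + (p(0) - 1) r + q(0) = 0, i.e. r^2 + 2 r - 3 = 0.
Discriminant: (2)^2 - 4(-3) = 16, so r = (-2 ± 4)/2.
Solving: r_1 = 1, r_2 = -3.

indicial: r^2 + 2 r - 3 = 0; roots r_1 = 1, r_2 = -3


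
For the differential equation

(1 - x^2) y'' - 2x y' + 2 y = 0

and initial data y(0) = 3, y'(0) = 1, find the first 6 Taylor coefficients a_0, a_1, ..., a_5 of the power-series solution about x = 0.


Ansatz: y(x) = sum_{n>=0} a_n x^n, so y'(x) = sum_{n>=1} n a_n x^(n-1) and y''(x) = sum_{n>=2} n(n-1) a_n x^(n-2).
Substitute into P(x) y'' + Q(x) y' + R(x) y = 0 with P(x) = 1 - x^2, Q(x) = -2x, R(x) = 2, and match powers of x.
Initial conditions: a_0 = 3, a_1 = 1.
Setting the coefficient of each power of x to zero and solving order by order (substituting the coefficients already found):
  x^0: 2 a_2 + 2 a_0 = 0  ->  2 a_2 = -2 a_0 = -6  ->  a_2 = -3
  x^1: 6 a_3 = 0  ->  a_3 = 0
  x^2: 12 a_4 - 4 a_2 = 0  ->  12 a_4 = 4 a_2 = -12  ->  a_4 = -1
  x^3: 20 a_5 - 10 a_3 = 0  ->  20 a_5 = 10 a_3 = 0  ->  a_5 = 0
Truncated series: y(x) = 3 + x - 3 x^2 - x^4 + O(x^6).

a_0 = 3; a_1 = 1; a_2 = -3; a_3 = 0; a_4 = -1; a_5 = 0


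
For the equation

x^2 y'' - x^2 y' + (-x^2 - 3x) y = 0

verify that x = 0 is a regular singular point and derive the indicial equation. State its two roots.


Divide by x^2 to reach normal form y'' + P_1(x) y' + P_2(x) y = 0 with P_1(x) = -1 and P_2(x) = -1 - 3/x.
x = 0 is a singular point because the y-coefficient -1 - 3/x has a pole at x = 0.
It is a regular singular point because x P_1(x) = p(x) = -x and x^2 P_2(x) = q(x) = -x^2 - 3x are polynomials, hence analytic at x = 0.
p(0) = 0,  q(0) = 0.
Indicial equation: r(r-1) + p(0) r + q(0) = 0, i.e. r^2 + (p(0) - 1) r + q(0) = 0, i.e. r^2 - 1 r = 0.
Discriminant: (-1)^2 - 4(0) = 1, so r = (1 ± 1)/2.
Solving: r_1 = 1, r_2 = 0.

indicial: r^2 - 1 r = 0; roots r_1 = 1, r_2 = 0


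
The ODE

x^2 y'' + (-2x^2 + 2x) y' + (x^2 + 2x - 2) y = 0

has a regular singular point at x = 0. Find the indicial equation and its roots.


Divide by x^2 to reach normal form y'' + P_1(x) y' + P_2(x) y = 0 with P_1(x) = -2 + 2/x and P_2(x) = 1 + 2/x - 2/x^2.
x = 0 is a singular point because the y'-coefficient -2 + 2/x has a pole at x = 0 and the y-coefficient 1 + 2/x - 2/x^2 has a pole at x = 0.
It is a regular singular point because x P_1(x) = p(x) = 2 - 2x and x^2 P_2(x) = q(x) = x^2 + 2x - 2 are polynomials, hence analytic at x = 0.
p(0) = 2,  q(0) = -2.
Indicial equation: r(r-1) + p(0) r + q(0) = 0, i.e. r^2 + (p(0) - 1) r + q(0) = 0, i.e. r^2 + 1 r - 2 = 0.
Discriminant: (1)^2 - 4(-2) = 9, so r = (-1 ± 3)/2.
Solving: r_1 = 1, r_2 = -2.

indicial: r^2 + 1 r - 2 = 0; roots r_1 = 1, r_2 = -2


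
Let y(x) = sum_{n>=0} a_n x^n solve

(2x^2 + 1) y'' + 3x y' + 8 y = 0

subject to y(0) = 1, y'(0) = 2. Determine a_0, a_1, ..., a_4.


Ansatz: y(x) = sum_{n>=0} a_n x^n, so y'(x) = sum_{n>=1} n a_n x^(n-1) and y''(x) = sum_{n>=2} n(n-1) a_n x^(n-2).
Substitute into P(x) y'' + Q(x) y' + R(x) y = 0 with P(x) = 2x^2 + 1, Q(x) = 3x, R(x) = 8, and match powers of x.
Initial conditions: a_0 = 1, a_1 = 2.
Setting the coefficient of each power of x to zero and solving order by order (substituting the coefficients already found):
  x^0: 2 a_2 + 8 a_0 = 0  ->  2 a_2 = -8 a_0 = -8  ->  a_2 = -4
  x^1: 6 a_3 + 11 a_1 = 0  ->  6 a_3 = -11 a_1 = -22  ->  a_3 = -11/3
  x^2: 12 a_4 + 18 a_2 = 0  ->  12 a_4 = -18 a_2 = 72  ->  a_4 = 6
Truncated series: y(x) = 1 + 2 x - 4 x^2 - (11/3) x^3 + 6 x^4 + O(x^5).

a_0 = 1; a_1 = 2; a_2 = -4; a_3 = -11/3; a_4 = 6


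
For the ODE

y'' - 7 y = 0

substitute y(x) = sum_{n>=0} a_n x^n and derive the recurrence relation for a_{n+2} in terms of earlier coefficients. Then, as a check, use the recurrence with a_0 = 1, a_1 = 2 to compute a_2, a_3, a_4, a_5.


Substitute y = sum_n a_n x^n into y'' + (const) y = 0.
y''(x) = sum_{n>=0} (n+2)(n+1) a_{n+2} x^n.
The ODE becomes sum_n [(n+2)(n+1) a_{n+2} - 7 a_n] x^n = 0.
Setting each coefficient to zero gives the recurrence:
  (n+2)(n+1) a_{n+2} - 7 a_n = 0,
  a_{n+2} = 7 / ((n+1)(n+2)) a_n.

Check with a_0 = 1, a_1 = 2 (apply the recurrence for n = 0, 1, 2, 3): a_0 = 1, a_1 = 2, a_2 = 7/2, a_3 = 7/3, a_4 = 49/24, a_5 = 49/60.

a_{n+2} = 7/((n+1)(n+2)) * a_n; check: a_0 = 1, a_1 = 2, a_2 = 7/2, a_3 = 7/3, a_4 = 49/24, a_5 = 49/60


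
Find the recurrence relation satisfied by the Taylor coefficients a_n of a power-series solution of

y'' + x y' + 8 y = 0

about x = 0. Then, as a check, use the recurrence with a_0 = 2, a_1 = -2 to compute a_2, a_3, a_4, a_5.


Substitute y = sum_n a_n x^n.
y''(x) has coefficient (n+2)(n+1) a_{n+2} at x^n;
x y'(x) has coefficient n a_n at x^n (shift);
8 y(x) has coefficient 8 a_n at x^n.
Matching x^n: (n+2)(n+1) a_{n+2} + (n + 8) a_n = 0.
Thus a_{n+2} = (-n - 8) / ((n+1)(n+2)) * a_n.

Check with a_0 = 2, a_1 = -2 (apply the recurrence for n = 0, 1, 2, 3): a_0 = 2, a_1 = -2, a_2 = -8, a_3 = 3, a_4 = 20/3, a_5 = -33/20.

a_(n+2) = (-n - 8) / ((n+1)(n+2)) * a_n; check: a_0 = 2, a_1 = -2, a_2 = -8, a_3 = 3, a_4 = 20/3, a_5 = -33/20


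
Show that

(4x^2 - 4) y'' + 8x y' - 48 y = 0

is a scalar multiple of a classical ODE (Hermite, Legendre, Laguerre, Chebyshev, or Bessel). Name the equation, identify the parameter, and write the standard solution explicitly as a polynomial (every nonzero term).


All three coefficients share the factor -4; dividing through by -4 gives  (1 - x^2) y'' - 2x y' + 12 y = 0.
This matches the Legendre equation (1 - x^2) y'' - 2x y' + n(n+1) y = 0 (note the -2x y' term) with n(n+1) = 12, so n = 3; the polynomial solution is P_3(x).
With y = sum_k a_k x^k, matching x^k gives (k+2)(k+1) a_{k+2} = [k(k+1) - n(n+1)] a_k = (k - 3)(k + 4) a_k. The right side vanishes at k = 3, so the series with the parity of 3 terminates at degree 3.
Standard normalization (P_n(1) = 1): leading coefficient (2n)!/(2^n (n!)^2) = 720/(8*36) = 5/2, so a_3 = 5/2. Work downward with a_k = (k+1)(k+2) a_{k+2} / ((k - 3)(k + 4)):
  a_1 = (2)(3)(5/2) / ((1 - 3)(1 + 4)) = 15/(-10) = -3/2
Hence P_3(x) = 5 x^3/2 - 3 x/2.

P_3(x); series = 5 x^3/2 - 3 x/2


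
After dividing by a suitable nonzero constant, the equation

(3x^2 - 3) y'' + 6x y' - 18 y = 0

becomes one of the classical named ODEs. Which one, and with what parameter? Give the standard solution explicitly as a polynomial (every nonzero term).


All three coefficients share the factor -3; dividing through by -3 gives  (1 - x^2) y'' - 2x y' + 6 y = 0.
This matches the Legendre equation (1 - x^2) y'' - 2x y' + n(n+1) y = 0 (note the -2x y' term) with n(n+1) = 6, so n = 2; the polynomial solution is P_2(x).
With y = sum_k a_k x^k, matching x^k gives (k+2)(k+1) a_{k+2} = [k(k+1) - n(n+1)] a_k = (k - 2)(k + 3) a_k. The right side vanishes at k = 2, so the series with the parity of 2 terminates at degree 2.
Standard normalization (P_n(1) = 1): leading coefficient (2n)!/(2^n (n!)^2) = 24/(4*4) = 3/2, so a_2 = 3/2. Work downward with a_k = (k+1)(k+2) a_{k+2} / ((k - 2)(k + 3)):
  a_0 = (1)(2)(3/2) / ((0 - 2)(0 + 3)) = 3/(-6) = -1/2
Hence P_2(x) = 3 x^2/2 - 1/2.

P_2(x); series = 3 x^2/2 - 1/2


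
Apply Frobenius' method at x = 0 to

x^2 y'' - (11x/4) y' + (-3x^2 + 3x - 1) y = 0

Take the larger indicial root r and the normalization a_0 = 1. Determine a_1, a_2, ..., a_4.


Write in Frobenius form y'' + (p(x)/x) y' + (q(x)/x^2) y = 0:
  p(x) = -11/4,  q(x) = -3x^2 + 3x - 1.
Indicial equation: r(r-1) + (-11/4) r + (-1) = 0 -> roots r_1 = 4, r_2 = -1/4.
Take r = r_1 = 4. Let y(x) = x^r sum_{n>=0} a_n x^n with a_0 = 1.
Substitute y = x^r sum a_n x^n and match x^{r+n}. The recurrence is
  D(n) a_n + 3 a_{n-1} - 3 a_{n-2} = 0,  where D(n) = (r+n)(r+n-1) + (-11/4)(r+n) + (-1).
  a_n = [-3 a_{n-1} + 3 a_{n-2}] / D(n).
Since the indicial polynomial factors as (r - r_1)(r - r_2), D(n) = (r_1 + n - r_1)(r_1 + n - r_2) = n(n + 17/4).
Evaluating step by step (a_0 = 1):
  n = 1: D(1) = 1(1 + 17/4) = 21/4; numerator = -3(1) = -3; a_1 = (-3)/(21/4) = -4/7
  n = 2: D(2) = 2(2 + 17/4) = 25/2; numerator = -3(-4/7) + 3(1) = 33/7; a_2 = (33/7)/(25/2) = 66/175
  n = 3: D(3) = 3(3 + 17/4) = 87/4; numerator = -3(66/175) + 3(-4/7) = -498/175; a_3 = (-498/175)/(87/4) = -664/5075
  n = 4: D(4) = 4(4 + 17/4) = 33; numerator = -3(-664/5075) + 3(66/175) = 7734/5075; a_4 = (7734/5075)/(33) = 2578/55825

r = 4; a_0 = 1; a_1 = -4/7; a_2 = 66/175; a_3 = -664/5075; a_4 = 2578/55825


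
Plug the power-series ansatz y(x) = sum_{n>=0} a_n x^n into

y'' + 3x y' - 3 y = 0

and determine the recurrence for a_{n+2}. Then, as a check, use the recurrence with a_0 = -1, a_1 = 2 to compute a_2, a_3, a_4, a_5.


Substitute y = sum_n a_n x^n.
y''(x) has coefficient (n+2)(n+1) a_{n+2} at x^n;
3 x y'(x) has coefficient 3 n a_n at x^n (shift);
-3 y(x) has coefficient -3 a_n at x^n.
Matching x^n: (n+2)(n+1) a_{n+2} + (3n - 3) a_n = 0.
Thus a_{n+2} = (-3n + 3) / ((n+1)(n+2)) * a_n.

Check with a_0 = -1, a_1 = 2 (apply the recurrence for n = 0, 1, 2, 3): a_0 = -1, a_1 = 2, a_2 = -3/2, a_3 = 0, a_4 = 3/8, a_5 = 0.

a_(n+2) = (-3n + 3) / ((n+1)(n+2)) * a_n; check: a_0 = -1, a_1 = 2, a_2 = -3/2, a_3 = 0, a_4 = 3/8, a_5 = 0


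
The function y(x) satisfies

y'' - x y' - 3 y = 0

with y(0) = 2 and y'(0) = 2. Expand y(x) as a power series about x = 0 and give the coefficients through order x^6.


Ansatz: y(x) = sum_{n>=0} a_n x^n, so y'(x) = sum_{n>=1} n a_n x^(n-1) and y''(x) = sum_{n>=2} n(n-1) a_n x^(n-2).
Substitute into P(x) y'' + Q(x) y' + R(x) y = 0 with P(x) = 1, Q(x) = -x, R(x) = -3, and match powers of x.
Initial conditions: a_0 = 2, a_1 = 2.
Setting the coefficient of each power of x to zero and solving order by order (substituting the coefficients already found):
  x^0: 2 a_2 - 3 a_0 = 0  ->  2 a_2 = 3 a_0 = 6  ->  a_2 = 3
  x^1: 6 a_3 - 4 a_1 = 0  ->  6 a_3 = 4 a_1 = 8  ->  a_3 = 4/3
  x^2: 12 a_4 - 5 a_2 = 0  ->  12 a_4 = 5 a_2 = 15  ->  a_4 = 5/4
  x^3: 20 a_5 - 6 a_3 = 0  ->  20 a_5 = 6 a_3 = 8  ->  a_5 = 2/5
  x^4: 30 a_6 - 7 a_4 = 0  ->  30 a_6 = 7 a_4 = 35/4  ->  a_6 = 7/24
Truncated series: y(x) = 2 + 2 x + 3 x^2 + (4/3) x^3 + (5/4) x^4 + (2/5) x^5 + (7/24) x^6 + O(x^7).

a_0 = 2; a_1 = 2; a_2 = 3; a_3 = 4/3; a_4 = 5/4; a_5 = 2/5; a_6 = 7/24
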